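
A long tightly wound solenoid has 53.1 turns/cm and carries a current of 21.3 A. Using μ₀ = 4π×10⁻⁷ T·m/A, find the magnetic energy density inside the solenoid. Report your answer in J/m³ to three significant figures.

B = μ₀nI = (4π×10⁻⁷)(5.310×10^3)(21.3) = 0.1421 T.
u = B²/(2μ₀) = (0.1421)²/(2×4π×10⁻⁷) = 8.038×10^3 J/m³.

u ≈ 8040 J/m³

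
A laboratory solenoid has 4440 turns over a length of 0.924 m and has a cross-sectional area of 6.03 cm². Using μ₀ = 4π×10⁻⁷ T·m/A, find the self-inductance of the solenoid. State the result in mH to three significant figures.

L ≈ 16.2 mH

A = 6.03 cm² = 6.030×10^-4 m².
For a long solenoid, L = μ₀N²A/ℓ.
L = (4π×10⁻⁷)(4440)²(6.030×10^-4)/(0.924 m) = 1.617×10^-2 H.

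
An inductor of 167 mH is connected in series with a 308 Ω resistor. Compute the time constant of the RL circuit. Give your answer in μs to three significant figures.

τ = L/R = (0.167 H)/(308 Ω) = 5.422×10^-4 s.

τ ≈ 542 μs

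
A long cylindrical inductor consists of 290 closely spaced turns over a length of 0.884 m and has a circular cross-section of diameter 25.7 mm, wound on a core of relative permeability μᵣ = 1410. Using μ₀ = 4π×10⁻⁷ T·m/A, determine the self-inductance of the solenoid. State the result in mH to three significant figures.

L ≈ 87.4 mH

A = π(d/2)² = π(1.285×10^-2 m)² = 5.187×10^-4 m².
For a long solenoid, L = μ₀μᵣN²A/ℓ.
L = (4π×10⁻⁷)(1410)(290)²(5.187×10^-4)/(0.884 m) = 8.744×10^-2 H.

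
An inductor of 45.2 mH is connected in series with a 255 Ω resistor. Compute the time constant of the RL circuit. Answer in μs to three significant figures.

τ ≈ 177 μs

τ = L/R = (4.520×10^-2 H)/(255 Ω) = 1.773×10^-4 s.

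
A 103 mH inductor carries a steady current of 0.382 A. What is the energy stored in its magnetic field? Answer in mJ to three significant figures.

Stored magnetic energy: U = ½LI².
U = ½(0.103 H)(0.382 A)² = 7.515×10^-3 J.

U ≈ 7.52 mJ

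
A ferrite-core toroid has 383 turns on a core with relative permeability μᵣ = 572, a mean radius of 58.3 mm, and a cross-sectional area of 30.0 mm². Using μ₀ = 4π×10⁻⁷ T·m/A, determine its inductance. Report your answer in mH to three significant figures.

For a thin toroid, L = μ₀μᵣN²A/(2πR).
L = (4π×10⁻⁷)(572)(383)²(3.000×10^-5) / (2π×5.830×10^-2 m) = 8.635×10^-3 H.

L ≈ 8.64 mH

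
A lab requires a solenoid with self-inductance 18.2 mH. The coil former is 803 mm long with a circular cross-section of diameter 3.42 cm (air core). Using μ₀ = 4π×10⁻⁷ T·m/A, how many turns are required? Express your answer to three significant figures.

A = π(d/2)² = π(1.710×10^-2 m)² = 9.186×10^-4 m².
From L = μ₀N²A/ℓ, N = √(Lℓ / (μ₀A)).
N = √[(1.820×10^-2)(0.803) / ((4π×10⁻⁷)×9.186×10^-4)] = √(1.266×10^7) ≈ 3558.1.

N ≈ 3560 turns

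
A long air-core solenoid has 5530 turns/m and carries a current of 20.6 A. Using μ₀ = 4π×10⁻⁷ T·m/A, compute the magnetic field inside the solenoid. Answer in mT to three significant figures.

Inside a long solenoid, B = μ₀nI.
B = (4π×10⁻⁷)(5.530×10^3 m⁻¹)(20.6 A) = 0.1432 T.

B ≈ 143 mT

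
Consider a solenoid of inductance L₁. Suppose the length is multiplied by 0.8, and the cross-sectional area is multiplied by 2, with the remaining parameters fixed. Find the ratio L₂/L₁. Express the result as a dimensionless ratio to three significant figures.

For a solenoid, L ∝ μᵣN²A/ℓ.
L₂/L₁ = (0.8)^-1 × (2) = 2.50.

L₂/L₁ = 2.50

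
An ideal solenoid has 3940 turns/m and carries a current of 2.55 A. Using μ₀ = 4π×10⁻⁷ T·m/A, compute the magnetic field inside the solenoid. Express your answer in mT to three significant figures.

B ≈ 12.6 mT

Inside a long solenoid, B = μ₀nI.
B = (4π×10⁻⁷)(3.940×10^3 m⁻¹)(2.55 A) = 1.263×10^-2 T.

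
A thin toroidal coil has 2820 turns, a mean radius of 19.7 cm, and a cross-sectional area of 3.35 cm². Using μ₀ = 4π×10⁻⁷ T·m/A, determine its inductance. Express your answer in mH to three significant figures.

L ≈ 2.70 mH

For a thin toroid, L = μ₀N²A/(2πR).
L = (4π×10⁻⁷)(2820)²(3.350×10^-4) / (2π×0.197 m) = 2.7046×10^-3 H.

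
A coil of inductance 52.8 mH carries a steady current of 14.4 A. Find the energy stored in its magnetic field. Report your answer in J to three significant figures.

U ≈ 5.47 J

Stored magnetic energy: U = ½LI².
U = ½(5.280×10^-2 H)(14.4 A)² = 5.474 J.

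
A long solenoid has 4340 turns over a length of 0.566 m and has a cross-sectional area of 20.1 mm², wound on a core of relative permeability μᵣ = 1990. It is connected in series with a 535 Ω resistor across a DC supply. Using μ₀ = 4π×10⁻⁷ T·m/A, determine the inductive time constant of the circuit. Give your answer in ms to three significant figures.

A = 20.1 mm² = 2.010×10^-5 m².
L = μ₀μᵣN²A/ℓ = (4π×10⁻⁷)(1990)(4340)²(2.010×10^-5)/(0.566) = 1.673 H.
τ = L/R = (1.673)/(535) = 3.127×10^-3 s.

τ ≈ 3.13 ms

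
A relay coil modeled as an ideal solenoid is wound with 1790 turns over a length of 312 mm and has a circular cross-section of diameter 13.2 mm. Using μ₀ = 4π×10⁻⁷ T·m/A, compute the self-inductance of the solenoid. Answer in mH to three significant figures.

L ≈ 1.77 mH

A = π(d/2)² = π(6.600×10^-3 m)² = 1.368×10^-4 m².
For a long solenoid, L = μ₀N²A/ℓ.
L = (4π×10⁻⁷)(1790)²(1.368×10^-4)/(0.312 m) = 1.766×10^-3 H.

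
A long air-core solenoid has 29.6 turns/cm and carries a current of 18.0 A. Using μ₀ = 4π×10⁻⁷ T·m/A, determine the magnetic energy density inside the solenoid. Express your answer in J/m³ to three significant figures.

u ≈ 1780 J/m³

B = μ₀nI = (4π×10⁻⁷)(2.960×10^3)(18.0) = 6.695×10^-2 T.
u = B²/(2μ₀) = (6.695×10^-2)²/(2×4π×10⁻⁷) = 1.784×10^3 J/m³.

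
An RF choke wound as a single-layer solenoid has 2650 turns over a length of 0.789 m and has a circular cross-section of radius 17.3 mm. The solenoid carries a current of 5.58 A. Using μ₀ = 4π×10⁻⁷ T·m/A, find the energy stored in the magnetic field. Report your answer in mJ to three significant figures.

A = πr² = π(1.730×10^-2 m)² = 9.402×10^-4 m².
L = μ₀N²A/ℓ = (4π×10⁻⁷)(2650)²(9.402×10^-4)/(0.789) = 1.052×10^-2 H.
U = ½LI² = ½(1.052×10^-2)(5.58)² = 0.1637 J.

U ≈ 164 mJ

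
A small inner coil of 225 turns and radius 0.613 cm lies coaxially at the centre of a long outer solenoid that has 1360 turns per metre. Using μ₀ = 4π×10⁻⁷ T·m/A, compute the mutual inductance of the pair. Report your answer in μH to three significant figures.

The outer solenoid produces a uniform field B₁ = μ₀n₁I₁ across the inner coil,
so the flux linkage is N₂Φ = N₂B₁A₂ = μ₀n₁N₂A₂·I₁, giving M = μ₀n₁N₂A₂.
A₂ = πr² = π(6.130×10^-3 m)² = 1.181×10^-4 m².
M = (4π×10⁻⁷)(1360)(225)(1.181×10^-4) = 4.539×10^-5 H.

M ≈ 45.4 μH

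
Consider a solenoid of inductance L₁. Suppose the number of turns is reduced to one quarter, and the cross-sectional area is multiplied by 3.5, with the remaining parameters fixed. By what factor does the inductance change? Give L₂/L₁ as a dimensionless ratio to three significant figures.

For a solenoid, L ∝ μᵣN²A/ℓ.
L₂/L₁ = (0.25)^2 × (3.5) = 0.219.

L₂/L₁ = 0.219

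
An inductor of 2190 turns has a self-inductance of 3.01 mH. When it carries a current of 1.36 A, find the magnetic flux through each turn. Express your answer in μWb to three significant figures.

Φ_B ≈ 1.87 μWb

From L = NΦ_B/I, the flux per turn is Φ_B = LI/N.
Φ_B = (3.010×10^-3 H)(1.36 A)/2190 = 1.869×10^-6 Wb.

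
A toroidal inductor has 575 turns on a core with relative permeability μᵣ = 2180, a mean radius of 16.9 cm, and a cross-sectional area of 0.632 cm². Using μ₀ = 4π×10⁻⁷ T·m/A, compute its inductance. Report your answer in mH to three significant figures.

L ≈ 53.9 mH

For a thin toroid, L = μ₀μᵣN²A/(2πR).
L = (4π×10⁻⁷)(2180)(575)²(6.320×10^-5) / (2π×0.169 m) = 5.391×10^-2 H.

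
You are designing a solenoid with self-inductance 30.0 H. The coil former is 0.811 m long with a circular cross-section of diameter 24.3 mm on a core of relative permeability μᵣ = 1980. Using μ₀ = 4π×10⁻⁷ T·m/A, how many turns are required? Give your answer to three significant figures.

A = π(d/2)² = π(1.215×10^-2 m)² = 4.638×10^-4 m².
From L = μ₀μᵣN²A/ℓ, N = √(Lℓ / (μ₀μᵣA)).
N = √[(30)(0.811) / ((4π×10⁻⁷)(1980)×4.638×10^-4)] = √(2.108×10^7) ≈ 4591.8.

N ≈ 4590 turns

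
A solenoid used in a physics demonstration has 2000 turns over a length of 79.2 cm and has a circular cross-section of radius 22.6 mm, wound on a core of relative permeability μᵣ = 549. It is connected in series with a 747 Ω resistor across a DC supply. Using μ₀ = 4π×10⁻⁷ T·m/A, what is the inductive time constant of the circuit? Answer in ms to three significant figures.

A = πr² = π(2.260×10^-2 m)² = 1.6046×10^-3 m².
L = μ₀μᵣN²A/ℓ = (4π×10⁻⁷)(549)(2000)²(1.6046×10^-3)/(0.792) = 5.591 H.
τ = L/R = (5.591)/(747) = 7.4845×10^-3 s.

τ ≈ 7.48 ms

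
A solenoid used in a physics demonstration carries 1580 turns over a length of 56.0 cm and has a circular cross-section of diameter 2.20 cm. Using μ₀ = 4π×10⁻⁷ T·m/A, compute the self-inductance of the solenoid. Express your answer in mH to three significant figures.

L ≈ 2.13 mH

A = π(d/2)² = π(1.100×10^-2 m)² = 3.801×10^-4 m².
For a long solenoid, L = μ₀N²A/ℓ.
L = (4π×10⁻⁷)(1580)²(3.801×10^-4)/(0.56 m) = 2.129×10^-3 H.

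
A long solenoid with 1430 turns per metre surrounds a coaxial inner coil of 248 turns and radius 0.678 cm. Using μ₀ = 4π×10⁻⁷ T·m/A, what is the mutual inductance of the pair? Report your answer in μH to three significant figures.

M ≈ 64.4 μH

The outer solenoid produces a uniform field B₁ = μ₀n₁I₁ across the inner coil,
so the flux linkage is N₂Φ = N₂B₁A₂ = μ₀n₁N₂A₂·I₁, giving M = μ₀n₁N₂A₂.
A₂ = πr² = π(6.780×10^-3 m)² = 1.444×10^-4 m².
M = (4π×10⁻⁷)(1430)(248)(1.444×10^-4) = 6.436×10^-5 H.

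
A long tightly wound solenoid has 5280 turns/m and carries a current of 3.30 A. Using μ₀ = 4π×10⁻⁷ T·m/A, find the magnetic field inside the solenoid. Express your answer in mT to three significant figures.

B ≈ 21.9 mT

Inside a long solenoid, B = μ₀nI.
B = (4π×10⁻⁷)(5.280×10^3 m⁻¹)(3.30 A) = 2.190×10^-2 T.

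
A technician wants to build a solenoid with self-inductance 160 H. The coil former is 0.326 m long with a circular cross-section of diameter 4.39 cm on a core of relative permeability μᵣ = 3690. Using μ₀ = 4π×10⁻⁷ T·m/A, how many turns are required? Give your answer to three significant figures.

A = π(d/2)² = π(2.195×10^-2 m)² = 1.514×10^-3 m².
From L = μ₀μᵣN²A/ℓ, N = √(Lℓ / (μ₀μᵣA)).
N = √[(160)(0.326) / ((4π×10⁻⁷)(3690)×1.514×10^-3)] = √(7.432×10^6) ≈ 2726.1.

N ≈ 2730 turns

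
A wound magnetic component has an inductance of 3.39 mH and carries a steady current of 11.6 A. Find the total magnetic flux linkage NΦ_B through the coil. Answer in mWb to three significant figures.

From L = NΦ_B/I, the flux linkage is NΦ_B = LI.
NΦ_B = (3.390×10^-3 H)(11.6 A) = 3.932×10^-2 Wb.

NΦ_B ≈ 39.3 mWb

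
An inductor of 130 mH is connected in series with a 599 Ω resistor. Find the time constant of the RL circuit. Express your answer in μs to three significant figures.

τ = L/R = (0.13 H)/(599 Ω) = 2.170×10^-4 s.

τ ≈ 217 μs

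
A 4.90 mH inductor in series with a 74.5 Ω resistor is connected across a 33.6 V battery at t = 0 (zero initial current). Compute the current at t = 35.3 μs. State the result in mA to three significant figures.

τ = L/R = 4.900×10^-3/74.5 = 6.577×10^-5 s; final current I_∞ = ε/R = 33.6/74.5 = 0.451 A.
I(t) = I_∞(1 − e^(−t/τ)) with t/τ = 0.537.
I = (0.451)(1 − e^(−0.537)) = 0.1873 A.

I ≈ 187 mA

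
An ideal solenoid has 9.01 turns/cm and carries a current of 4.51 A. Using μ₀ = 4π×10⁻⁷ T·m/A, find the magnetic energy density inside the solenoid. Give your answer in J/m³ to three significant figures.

u ≈ 10.4 J/m³

B = μ₀nI = (4π×10⁻⁷)(901)(4.51) = 5.106×10^-3 T.
u = B²/(2μ₀) = (5.106×10^-3)²/(2×4π×10⁻⁷) = 10.37 J/m³.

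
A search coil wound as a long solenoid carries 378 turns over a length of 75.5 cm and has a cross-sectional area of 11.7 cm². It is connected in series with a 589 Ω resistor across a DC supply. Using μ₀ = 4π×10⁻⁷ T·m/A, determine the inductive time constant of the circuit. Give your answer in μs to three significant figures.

τ ≈ 0.472 μs

A = 11.7 cm² = 1.170×10^-3 m².
L = μ₀N²A/ℓ = (4π×10⁻⁷)(378)²(1.170×10^-3)/(0.755) = 2.782×10^-4 H.
τ = L/R = (2.782×10^-4)/(589) = 4.724×10^-7 s.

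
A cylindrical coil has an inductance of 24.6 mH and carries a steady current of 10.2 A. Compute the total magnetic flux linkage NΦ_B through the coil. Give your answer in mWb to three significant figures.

NΦ_B ≈ 251 mWb

From L = NΦ_B/I, the flux linkage is NΦ_B = LI.
NΦ_B = (2.460×10^-2 H)(10.2 A) = 0.2509 Wb.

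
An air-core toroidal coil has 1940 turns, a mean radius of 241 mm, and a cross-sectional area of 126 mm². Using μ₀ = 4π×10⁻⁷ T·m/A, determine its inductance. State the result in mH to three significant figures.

L ≈ 0.394 mH

For a thin toroid, L = μ₀N²A/(2πR).
L = (4π×10⁻⁷)(1940)²(1.260×10^-4) / (2π×0.241 m) = 3.935×10^-4 H.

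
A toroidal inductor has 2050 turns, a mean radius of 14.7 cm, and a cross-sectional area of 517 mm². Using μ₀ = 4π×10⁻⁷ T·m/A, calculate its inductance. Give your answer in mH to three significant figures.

L ≈ 2.96 mH

For a thin toroid, L = μ₀N²A/(2πR).
L = (4π×10⁻⁷)(2050)²(5.170×10^-4) / (2π×0.147 m) = 2.956×10^-3 H.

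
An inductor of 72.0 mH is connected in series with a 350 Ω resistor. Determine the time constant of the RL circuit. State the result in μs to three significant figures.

τ ≈ 206 μs

τ = L/R = (7.200×10^-2 H)/(350 Ω) = 2.057×10^-4 s.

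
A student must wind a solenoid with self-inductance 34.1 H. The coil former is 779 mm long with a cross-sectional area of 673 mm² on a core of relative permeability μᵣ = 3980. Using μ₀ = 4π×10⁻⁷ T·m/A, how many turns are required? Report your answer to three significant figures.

A = 673 mm² = 6.730×10^-4 m².
From L = μ₀μᵣN²A/ℓ, N = √(Lℓ / (μ₀μᵣA)).
N = √[(34.1)(0.779) / ((4π×10⁻⁷)(3980)×6.730×10^-4)] = √(7.892×10^6) ≈ 2809.3.

N ≈ 2810 turns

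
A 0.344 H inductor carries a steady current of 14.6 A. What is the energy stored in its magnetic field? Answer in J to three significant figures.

U ≈ 36.7 J

Stored magnetic energy: U = ½LI².
U = ½(0.344 H)(14.6 A)² = 36.66 J.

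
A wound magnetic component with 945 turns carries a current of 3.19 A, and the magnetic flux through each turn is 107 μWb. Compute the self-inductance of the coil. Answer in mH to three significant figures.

Self-inductance is defined by L = NΦ_B/I (flux linkage over current).
L = (945)(1.070×10^-4 Wb)/(3.19 A) = 3.170×10^-2 H.

L ≈ 31.7 mH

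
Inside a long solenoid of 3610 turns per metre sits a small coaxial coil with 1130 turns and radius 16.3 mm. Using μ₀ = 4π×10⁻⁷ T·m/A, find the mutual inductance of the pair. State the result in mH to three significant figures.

M ≈ 4.28 mH

The outer solenoid produces a uniform field B₁ = μ₀n₁I₁ across the inner coil,
so the flux linkage is N₂Φ = N₂B₁A₂ = μ₀n₁N₂A₂·I₁, giving M = μ₀n₁N₂A₂.
A₂ = πr² = π(1.630×10^-2 m)² = 8.347×10^-4 m².
M = (4π×10⁻⁷)(3610)(1130)(8.347×10^-4) = 4.279×10^-3 H.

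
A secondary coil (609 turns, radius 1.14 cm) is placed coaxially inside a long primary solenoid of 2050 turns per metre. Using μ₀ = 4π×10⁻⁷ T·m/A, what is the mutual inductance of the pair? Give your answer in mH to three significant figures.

M ≈ 0.641 mH

The outer solenoid produces a uniform field B₁ = μ₀n₁I₁ across the inner coil,
so the flux linkage is N₂Φ = N₂B₁A₂ = μ₀n₁N₂A₂·I₁, giving M = μ₀n₁N₂A₂.
A₂ = πr² = π(1.140×10^-2 m)² = 4.083×10^-4 m².
M = (4π×10⁻⁷)(2050)(609)(4.083×10^-4) = 6.405×10^-4 H.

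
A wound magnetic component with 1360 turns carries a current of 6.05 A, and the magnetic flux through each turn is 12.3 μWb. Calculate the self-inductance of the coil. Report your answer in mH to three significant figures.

L ≈ 2.76 mH

Self-inductance is defined by L = NΦ_B/I (flux linkage over current).
L = (1360)(1.230×10^-5 Wb)/(6.05 A) = 2.76496×10^-3 H.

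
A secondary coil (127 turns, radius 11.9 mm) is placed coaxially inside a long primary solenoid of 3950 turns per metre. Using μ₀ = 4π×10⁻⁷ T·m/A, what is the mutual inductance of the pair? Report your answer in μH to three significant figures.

M ≈ 280 μH

The outer solenoid produces a uniform field B₁ = μ₀n₁I₁ across the inner coil,
so the flux linkage is N₂Φ = N₂B₁A₂ = μ₀n₁N₂A₂·I₁, giving M = μ₀n₁N₂A₂.
A₂ = πr² = π(1.190×10^-2 m)² = 4.449×10^-4 m².
M = (4π×10⁻⁷)(3950)(127)(4.449×10^-4) = 2.804×10^-4 H.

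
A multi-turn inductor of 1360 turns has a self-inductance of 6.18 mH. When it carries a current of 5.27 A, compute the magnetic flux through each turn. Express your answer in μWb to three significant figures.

From L = NΦ_B/I, the flux per turn is Φ_B = LI/N.
Φ_B = (6.180×10^-3 H)(5.27 A)/1360 = 2.3947×10^-5 Wb.

Φ_B ≈ 23.9 μWb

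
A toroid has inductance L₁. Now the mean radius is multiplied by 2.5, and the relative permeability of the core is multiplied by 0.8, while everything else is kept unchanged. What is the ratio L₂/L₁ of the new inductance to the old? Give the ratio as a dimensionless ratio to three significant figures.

For a toroid, L ∝ μᵣN²A/R.
L₂/L₁ = (2.5)^-1 × (0.8) = 0.320.

L₂/L₁ = 0.320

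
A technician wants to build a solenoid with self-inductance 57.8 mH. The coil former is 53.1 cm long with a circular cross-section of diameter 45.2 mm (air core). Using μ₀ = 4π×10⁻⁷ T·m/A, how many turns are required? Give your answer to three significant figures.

A = π(d/2)² = π(2.260×10^-2 m)² = 1.6046×10^-3 m².
From L = μ₀N²A/ℓ, N = √(Lℓ / (μ₀A)).
N = √[(5.780×10^-2)(0.531) / ((4π×10⁻⁷)×1.6046×10^-3)] = √(1.522×10^7) ≈ 3901.4.

N ≈ 3900 turns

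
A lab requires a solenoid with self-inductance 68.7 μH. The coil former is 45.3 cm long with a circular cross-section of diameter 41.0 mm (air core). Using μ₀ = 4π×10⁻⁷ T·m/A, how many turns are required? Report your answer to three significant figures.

A = π(d/2)² = π(2.050×10^-2 m)² = 1.320×10^-3 m².
From L = μ₀N²A/ℓ, N = √(Lℓ / (μ₀A)).
N = √[(6.870×10^-5)(0.453) / ((4π×10⁻⁷)×1.320×10^-3)] = √(1.876×10^4) ≈ 137.0.

N ≈ 137 turns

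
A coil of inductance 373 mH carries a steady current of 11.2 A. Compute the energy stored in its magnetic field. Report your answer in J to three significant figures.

U ≈ 23.4 J

Stored magnetic energy: U = ½LI².
U = ½(0.373 H)(11.2 A)² = 23.39 J.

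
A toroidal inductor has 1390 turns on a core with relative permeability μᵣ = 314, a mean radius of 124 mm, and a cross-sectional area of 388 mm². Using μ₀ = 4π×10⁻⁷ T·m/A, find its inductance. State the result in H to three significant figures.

For a thin toroid, L = μ₀μᵣN²A/(2πR).
L = (4π×10⁻⁷)(314)(1390)²(3.880×10^-4) / (2π×0.124 m) = 0.3797 H.

L ≈ 0.380 H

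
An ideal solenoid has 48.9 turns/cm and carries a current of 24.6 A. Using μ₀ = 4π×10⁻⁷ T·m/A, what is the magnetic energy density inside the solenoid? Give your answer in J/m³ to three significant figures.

u ≈ 9090 J/m³

B = μ₀nI = (4π×10⁻⁷)(4.890×10^3)(24.6) = 0.1512 T.
u = B²/(2μ₀) = (0.1512)²/(2×4π×10⁻⁷) = 9.092×10^3 J/m³.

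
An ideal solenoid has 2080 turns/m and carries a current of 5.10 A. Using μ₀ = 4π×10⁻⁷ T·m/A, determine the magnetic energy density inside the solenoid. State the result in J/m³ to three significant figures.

u ≈ 70.7 J/m³

B = μ₀nI = (4π×10⁻⁷)(2.080×10^3)(5.10) = 1.333×10^-2 T.
u = B²/(2μ₀) = (1.333×10^-2)²/(2×4π×10⁻⁷) = 70.7 J/m³.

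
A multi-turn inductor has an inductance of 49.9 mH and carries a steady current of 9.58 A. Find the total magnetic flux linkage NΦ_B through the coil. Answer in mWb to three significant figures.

From L = NΦ_B/I, the flux linkage is NΦ_B = LI.
NΦ_B = (4.990×10^-2 H)(9.58 A) = 0.478 Wb.

NΦ_B ≈ 478 mWb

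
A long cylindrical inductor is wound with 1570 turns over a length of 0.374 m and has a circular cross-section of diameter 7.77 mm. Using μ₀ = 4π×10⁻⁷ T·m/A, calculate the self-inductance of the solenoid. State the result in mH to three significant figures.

A = π(d/2)² = π(3.885×10^-3 m)² = 4.742×10^-5 m².
For a long solenoid, L = μ₀N²A/ℓ.
L = (4π×10⁻⁷)(1570)²(4.742×10^-5)/(0.374 m) = 3.927×10^-4 H.

L ≈ 0.393 mH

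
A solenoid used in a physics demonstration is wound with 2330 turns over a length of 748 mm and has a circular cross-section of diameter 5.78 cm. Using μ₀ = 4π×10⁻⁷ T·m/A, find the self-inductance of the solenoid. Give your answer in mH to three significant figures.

A = π(d/2)² = π(2.890×10^-2 m)² = 2.624×10^-3 m².
For a long solenoid, L = μ₀N²A/ℓ.
L = (4π×10⁻⁷)(2330)²(2.624×10^-3)/(0.748 m) = 2.393×10^-2 H.

L ≈ 23.9 mH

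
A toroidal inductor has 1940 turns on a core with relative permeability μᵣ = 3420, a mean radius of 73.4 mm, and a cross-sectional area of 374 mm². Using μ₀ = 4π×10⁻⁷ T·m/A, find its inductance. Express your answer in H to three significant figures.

L ≈ 13.1 H

For a thin toroid, L = μ₀μᵣN²A/(2πR).
L = (4π×10⁻⁷)(3420)(1940)²(3.740×10^-4) / (2π×7.340×10^-2 m) = 13.12 H.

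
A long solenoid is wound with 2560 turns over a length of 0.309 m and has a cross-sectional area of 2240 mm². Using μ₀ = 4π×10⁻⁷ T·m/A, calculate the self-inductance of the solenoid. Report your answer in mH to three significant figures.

A = 2240 mm² = 2.240×10^-3 m².
For a long solenoid, L = μ₀N²A/ℓ.
L = (4π×10⁻⁷)(2560)²(2.240×10^-3)/(0.309 m) = 5.970×10^-2 H.

L ≈ 59.7 mH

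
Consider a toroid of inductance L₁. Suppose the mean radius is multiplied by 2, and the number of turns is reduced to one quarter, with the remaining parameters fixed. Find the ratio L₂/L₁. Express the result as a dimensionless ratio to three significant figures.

L₂/L₁ = 0.0313

For a toroid, L ∝ μᵣN²A/R.
L₂/L₁ = (2)^-1 × (0.25)^2 = 0.0313.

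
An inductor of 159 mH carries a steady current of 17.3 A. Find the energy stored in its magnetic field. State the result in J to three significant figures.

Stored magnetic energy: U = ½LI².
U = ½(0.159 H)(17.3 A)² = 23.79 J.

U ≈ 23.8 J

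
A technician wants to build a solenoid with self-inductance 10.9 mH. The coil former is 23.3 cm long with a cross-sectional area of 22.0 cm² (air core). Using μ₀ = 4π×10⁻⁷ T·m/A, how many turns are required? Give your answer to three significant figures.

N ≈ 958 turns

A = 22.0 cm² = 2.200×10^-3 m².
From L = μ₀N²A/ℓ, N = √(Lℓ / (μ₀A)).
N = √[(1.090×10^-2)(0.233) / ((4π×10⁻⁷)×2.200×10^-3)] = √(9.186×10^5) ≈ 958.46.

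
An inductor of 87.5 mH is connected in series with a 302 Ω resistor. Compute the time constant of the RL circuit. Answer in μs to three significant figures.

τ ≈ 290 μs

τ = L/R = (8.750×10^-2 H)/(302 Ω) = 2.897×10^-4 s.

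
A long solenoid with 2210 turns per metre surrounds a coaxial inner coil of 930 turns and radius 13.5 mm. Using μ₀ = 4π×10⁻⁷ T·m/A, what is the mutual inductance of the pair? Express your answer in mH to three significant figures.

The outer solenoid produces a uniform field B₁ = μ₀n₁I₁ across the inner coil,
so the flux linkage is N₂Φ = N₂B₁A₂ = μ₀n₁N₂A₂·I₁, giving M = μ₀n₁N₂A₂.
A₂ = πr² = π(1.350×10^-2 m)² = 5.726×10^-4 m².
M = (4π×10⁻⁷)(2210)(930)(5.726×10^-4) = 1.479×10^-3 H.

M ≈ 1.48 mH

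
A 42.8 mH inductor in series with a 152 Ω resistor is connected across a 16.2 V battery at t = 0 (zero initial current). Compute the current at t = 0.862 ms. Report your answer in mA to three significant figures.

I ≈ 102 mA

τ = L/R = 4.280×10^-2/152 = 2.816×10^-4 s; final current I_∞ = ε/R = 16.2/152 = 0.1066 A.
I(t) = I_∞(1 − e^(−t/τ)) with t/τ = 3.061.
I = (0.1066)(1 − e^(−3.061)) = 0.1016 A.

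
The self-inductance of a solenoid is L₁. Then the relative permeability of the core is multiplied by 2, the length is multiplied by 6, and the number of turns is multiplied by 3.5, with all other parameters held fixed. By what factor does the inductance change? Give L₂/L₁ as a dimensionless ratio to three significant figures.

L₂/L₁ = 4.08

For a solenoid, L ∝ μᵣN²A/ℓ.
L₂/L₁ = (2) × (6)^-1 × (3.5)^2 = 4.08.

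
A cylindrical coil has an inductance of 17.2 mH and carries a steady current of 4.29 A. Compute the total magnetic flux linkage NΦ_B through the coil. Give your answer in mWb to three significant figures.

From L = NΦ_B/I, the flux linkage is NΦ_B = LI.
NΦ_B = (1.720×10^-2 H)(4.29 A) = 7.379×10^-2 Wb.

NΦ_B ≈ 73.8 mWb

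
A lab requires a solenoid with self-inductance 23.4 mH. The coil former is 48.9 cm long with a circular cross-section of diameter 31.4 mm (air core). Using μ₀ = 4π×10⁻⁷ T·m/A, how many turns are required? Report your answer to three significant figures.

A = π(d/2)² = π(1.570×10^-2 m)² = 7.744×10^-4 m².
From L = μ₀N²A/ℓ, N = √(Lℓ / (μ₀A)).
N = √[(2.340×10^-2)(0.489) / ((4π×10⁻⁷)×7.744×10^-4)] = √(1.176×10^7) ≈ 3429.1.

N ≈ 3430 turns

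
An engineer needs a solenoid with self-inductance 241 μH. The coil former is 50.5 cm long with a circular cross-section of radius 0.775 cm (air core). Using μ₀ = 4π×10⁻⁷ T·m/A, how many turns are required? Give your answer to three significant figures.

N ≈ 716 turns

A = πr² = π(7.750×10^-3 m)² = 1.887×10^-4 m².
From L = μ₀N²A/ℓ, N = √(Lℓ / (μ₀A)).
N = √[(2.410×10^-4)(0.505) / ((4π×10⁻⁷)×1.887×10^-4)] = √(5.133×10^5) ≈ 716.4.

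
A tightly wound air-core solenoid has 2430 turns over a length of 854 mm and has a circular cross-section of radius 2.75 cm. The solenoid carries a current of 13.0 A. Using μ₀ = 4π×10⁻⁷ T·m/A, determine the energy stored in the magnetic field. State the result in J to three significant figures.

A = πr² = π(2.750×10^-2 m)² = 2.376×10^-3 m².
L = μ₀N²A/ℓ = (4π×10⁻⁷)(2430)²(2.376×10^-3)/(0.854) = 2.064×10^-2 H.
U = ½LI² = ½(2.064×10^-2)(13.0)² = 1.744 J.

U ≈ 1.74 J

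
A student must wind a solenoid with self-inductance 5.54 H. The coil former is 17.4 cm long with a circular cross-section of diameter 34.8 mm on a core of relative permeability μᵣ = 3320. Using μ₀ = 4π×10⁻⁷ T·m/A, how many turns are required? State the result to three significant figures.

N ≈ 493 turns

A = π(d/2)² = π(1.740×10^-2 m)² = 9.511×10^-4 m².
From L = μ₀μᵣN²A/ℓ, N = √(Lℓ / (μ₀μᵣA)).
N = √[(5.54)(0.174) / ((4π×10⁻⁷)(3320)×9.511×10^-4)] = √(2.429×10^5) ≈ 492.9.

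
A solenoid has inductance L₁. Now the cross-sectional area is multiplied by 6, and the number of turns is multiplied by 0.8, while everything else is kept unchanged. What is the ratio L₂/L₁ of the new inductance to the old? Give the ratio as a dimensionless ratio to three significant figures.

For a solenoid, L ∝ μᵣN²A/ℓ.
L₂/L₁ = (6) × (0.8)^2 = 3.84.

L₂/L₁ = 3.84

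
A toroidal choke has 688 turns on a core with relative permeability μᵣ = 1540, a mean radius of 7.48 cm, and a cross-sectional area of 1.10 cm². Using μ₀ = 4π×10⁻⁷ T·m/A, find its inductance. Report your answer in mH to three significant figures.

L ≈ 214 mH

For a thin toroid, L = μ₀μᵣN²A/(2πR).
L = (4π×10⁻⁷)(1540)(688)²(1.100×10^-4) / (2π×7.480×10^-2 m) = 0.2144 H.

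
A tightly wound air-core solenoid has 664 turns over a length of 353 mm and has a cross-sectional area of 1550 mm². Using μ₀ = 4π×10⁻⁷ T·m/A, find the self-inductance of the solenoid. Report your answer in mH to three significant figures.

A = 1550 mm² = 1.550×10^-3 m².
For a long solenoid, L = μ₀N²A/ℓ.
L = (4π×10⁻⁷)(664)²(1.550×10^-3)/(0.353 m) = 2.433×10^-3 H.

L ≈ 2.43 mH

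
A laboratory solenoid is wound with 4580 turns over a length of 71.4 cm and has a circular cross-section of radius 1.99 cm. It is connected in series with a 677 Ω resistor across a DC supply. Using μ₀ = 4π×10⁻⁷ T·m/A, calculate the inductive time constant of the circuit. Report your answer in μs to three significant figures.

τ ≈ 67.8 μs

A = πr² = π(1.990×10^-2 m)² = 1.244×10^-3 m².
L = μ₀N²A/ℓ = (4π×10⁻⁷)(4580)²(1.244×10^-3)/(0.714) = 4.593×10^-2 H.
τ = L/R = (4.593×10^-2)/(677) = 6.784×10^-5 s.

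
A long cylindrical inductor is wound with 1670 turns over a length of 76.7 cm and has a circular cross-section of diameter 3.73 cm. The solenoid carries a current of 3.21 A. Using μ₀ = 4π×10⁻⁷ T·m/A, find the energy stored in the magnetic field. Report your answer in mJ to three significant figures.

A = π(d/2)² = π(1.865×10^-2 m)² = 1.093×10^-3 m².
L = μ₀N²A/ℓ = (4π×10⁻⁷)(1670)²(1.093×10^-3)/(0.767) = 4.993×10^-3 H.
U = ½LI² = ½(4.993×10^-3)(3.21)² = 2.572×10^-2 J.

U ≈ 25.7 mJ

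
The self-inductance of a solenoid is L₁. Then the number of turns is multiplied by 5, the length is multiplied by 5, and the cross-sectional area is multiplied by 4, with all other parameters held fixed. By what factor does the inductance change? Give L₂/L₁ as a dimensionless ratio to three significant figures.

L₂/L₁ = 20.0

For a solenoid, L ∝ μᵣN²A/ℓ.
L₂/L₁ = (5)^2 × (5)^-1 × (4) = 20.0.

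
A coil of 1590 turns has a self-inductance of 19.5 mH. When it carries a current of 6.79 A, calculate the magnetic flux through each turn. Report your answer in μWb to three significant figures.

Φ_B ≈ 83.3 μWb

From L = NΦ_B/I, the flux per turn is Φ_B = LI/N.
Φ_B = (1.950×10^-2 H)(6.79 A)/1590 = 8.327×10^-5 Wb.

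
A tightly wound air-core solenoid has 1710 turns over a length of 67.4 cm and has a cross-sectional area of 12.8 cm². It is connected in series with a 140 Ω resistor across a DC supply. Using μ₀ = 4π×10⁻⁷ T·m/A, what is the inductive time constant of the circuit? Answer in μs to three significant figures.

τ ≈ 49.8 μs

A = 12.8 cm² = 1.280×10^-3 m².
L = μ₀N²A/ℓ = (4π×10⁻⁷)(1710)²(1.280×10^-3)/(0.674) = 6.978×10^-3 H.
τ = L/R = (6.978×10^-3)/(140) = 4.9845×10^-5 s.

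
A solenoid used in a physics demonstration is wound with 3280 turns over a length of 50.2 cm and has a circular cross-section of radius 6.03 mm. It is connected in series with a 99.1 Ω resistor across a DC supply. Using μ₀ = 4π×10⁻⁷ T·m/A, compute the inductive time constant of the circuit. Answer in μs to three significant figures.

A = πr² = π(6.030×10^-3 m)² = 1.142×10^-4 m².
L = μ₀N²A/ℓ = (4π×10⁻⁷)(3280)²(1.142×10^-4)/(0.502) = 3.076×10^-3 H.
τ = L/R = (3.076×10^-3)/(99.1) = 3.104×10^-5 s.

τ ≈ 31.0 μs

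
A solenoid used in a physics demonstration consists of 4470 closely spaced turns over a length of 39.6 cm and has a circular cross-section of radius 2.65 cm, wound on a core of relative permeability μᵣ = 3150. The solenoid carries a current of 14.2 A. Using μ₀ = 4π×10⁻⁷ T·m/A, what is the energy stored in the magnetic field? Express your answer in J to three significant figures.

A = πr² = π(2.650×10^-2 m)² = 2.206×10^-3 m².
L = μ₀μᵣN²A/ℓ = (4π×10⁻⁷)(3150)(4470)²(2.206×10^-3)/(0.396) = 440.6 H.
U = ½LI² = ½(440.6)(14.2)² = 4.443×10^4 J.

U ≈ 44400 J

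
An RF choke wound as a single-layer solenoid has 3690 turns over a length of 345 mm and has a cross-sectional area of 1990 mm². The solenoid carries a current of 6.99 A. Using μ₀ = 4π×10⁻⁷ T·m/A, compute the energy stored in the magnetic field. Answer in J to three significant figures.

A = 1990 mm² = 1.990×10^-3 m².
L = μ₀N²A/ℓ = (4π×10⁻⁷)(3690)²(1.990×10^-3)/(0.345) = 9.870×10^-2 H.
U = ½LI² = ½(9.870×10^-2)(6.99)² = 2.411 J.

U ≈ 2.41 J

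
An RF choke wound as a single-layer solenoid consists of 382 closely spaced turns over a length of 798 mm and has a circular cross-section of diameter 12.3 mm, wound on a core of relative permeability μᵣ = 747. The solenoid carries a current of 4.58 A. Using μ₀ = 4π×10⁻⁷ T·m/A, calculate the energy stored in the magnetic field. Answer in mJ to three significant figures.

A = π(d/2)² = π(6.150×10^-3 m)² = 1.188×10^-4 m².
L = μ₀μᵣN²A/ℓ = (4π×10⁻⁷)(747)(382)²(1.188×10^-4)/(0.798) = 2.040×10^-2 H.
U = ½LI² = ½(2.040×10^-2)(4.58)² = 0.2139 J.

U ≈ 214 mJ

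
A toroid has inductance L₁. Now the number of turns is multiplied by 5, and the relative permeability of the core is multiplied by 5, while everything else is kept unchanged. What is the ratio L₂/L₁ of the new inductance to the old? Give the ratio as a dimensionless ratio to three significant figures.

L₂/L₁ = 125

For a toroid, L ∝ μᵣN²A/R.
L₂/L₁ = (5)^2 × (5) = 125.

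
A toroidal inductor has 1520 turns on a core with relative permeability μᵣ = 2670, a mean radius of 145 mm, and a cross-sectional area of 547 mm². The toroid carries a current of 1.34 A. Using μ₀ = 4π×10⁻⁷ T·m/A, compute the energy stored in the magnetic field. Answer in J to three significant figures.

U ≈ 4.18 J

L = μ₀μᵣN²A/(2πR) = (4π×10⁻⁷)(2670)(1520)²(5.470×10^-4)/(2π×0.145) = 4.654 H.
U = ½LI² = ½(4.654)(1.34)² = 4.179 J.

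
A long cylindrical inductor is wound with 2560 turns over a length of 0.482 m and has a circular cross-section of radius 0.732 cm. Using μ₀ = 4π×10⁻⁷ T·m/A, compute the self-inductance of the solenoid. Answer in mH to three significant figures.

L ≈ 2.88 mH

A = πr² = π(7.320×10^-3 m)² = 1.683×10^-4 m².
For a long solenoid, L = μ₀N²A/ℓ.
L = (4π×10⁻⁷)(2560)²(1.683×10^-4)/(0.482 m) = 2.876×10^-3 H.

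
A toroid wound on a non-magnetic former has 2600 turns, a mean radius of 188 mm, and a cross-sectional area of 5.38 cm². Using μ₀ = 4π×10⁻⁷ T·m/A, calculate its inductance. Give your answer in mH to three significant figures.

For a thin toroid, L = μ₀N²A/(2πR).
L = (4π×10⁻⁷)(2600)²(5.380×10^-4) / (2π×0.188 m) = 3.869×10^-3 H.

L ≈ 3.87 mH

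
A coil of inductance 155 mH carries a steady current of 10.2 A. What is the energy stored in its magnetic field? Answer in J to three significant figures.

Stored magnetic energy: U = ½LI².
U = ½(0.155 H)(10.2 A)² = 8.063 J.

U ≈ 8.06 J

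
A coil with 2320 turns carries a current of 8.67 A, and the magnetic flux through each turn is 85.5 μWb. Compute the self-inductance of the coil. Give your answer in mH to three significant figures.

L ≈ 22.9 mH

Self-inductance is defined by L = NΦ_B/I (flux linkage over current).
L = (2320)(8.550×10^-5 Wb)/(8.67 A) = 2.288×10^-2 H.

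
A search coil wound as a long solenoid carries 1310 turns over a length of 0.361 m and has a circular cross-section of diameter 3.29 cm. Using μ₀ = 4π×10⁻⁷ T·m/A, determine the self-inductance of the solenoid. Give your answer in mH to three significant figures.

L ≈ 5.08 mH

A = π(d/2)² = π(1.645×10^-2 m)² = 8.501×10^-4 m².
For a long solenoid, L = μ₀N²A/ℓ.
L = (4π×10⁻⁷)(1310)²(8.501×10^-4)/(0.361 m) = 5.078×10^-3 H.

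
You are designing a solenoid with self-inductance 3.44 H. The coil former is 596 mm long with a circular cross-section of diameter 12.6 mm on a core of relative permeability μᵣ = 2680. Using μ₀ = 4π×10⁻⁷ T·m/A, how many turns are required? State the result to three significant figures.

A = π(d/2)² = π(6.300×10^-3 m)² = 1.247×10^-4 m².
From L = μ₀μᵣN²A/ℓ, N = √(Lℓ / (μ₀μᵣA)).
N = √[(3.44)(0.596) / ((4π×10⁻⁷)(2680)×1.247×10^-4)] = √(4.882×10^6) ≈ 2209.6.

N ≈ 2210 turns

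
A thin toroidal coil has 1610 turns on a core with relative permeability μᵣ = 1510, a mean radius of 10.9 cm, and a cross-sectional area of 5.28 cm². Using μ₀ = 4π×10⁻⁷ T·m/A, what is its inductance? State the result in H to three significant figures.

L ≈ 3.79 H

For a thin toroid, L = μ₀μᵣN²A/(2πR).
L = (4π×10⁻⁷)(1510)(1610)²(5.280×10^-4) / (2π×0.109 m) = 3.792 H.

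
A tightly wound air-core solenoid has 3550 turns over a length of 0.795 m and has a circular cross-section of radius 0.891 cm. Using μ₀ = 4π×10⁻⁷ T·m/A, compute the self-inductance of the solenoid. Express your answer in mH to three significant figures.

A = πr² = π(8.910×10^-3 m)² = 2.494×10^-4 m².
For a long solenoid, L = μ₀N²A/ℓ.
L = (4π×10⁻⁷)(3550)²(2.494×10^-4)/(0.795 m) = 4.968×10^-3 H.

L ≈ 4.97 mH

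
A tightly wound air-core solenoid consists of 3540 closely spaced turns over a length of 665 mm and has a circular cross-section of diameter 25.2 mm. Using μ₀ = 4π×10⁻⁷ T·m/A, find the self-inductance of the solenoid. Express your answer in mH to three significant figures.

A = π(d/2)² = π(1.260×10^-2 m)² = 4.988×10^-4 m².
For a long solenoid, L = μ₀N²A/ℓ.
L = (4π×10⁻⁷)(3540)²(4.988×10^-4)/(0.665 m) = 1.181×10^-2 H.

L ≈ 11.8 mH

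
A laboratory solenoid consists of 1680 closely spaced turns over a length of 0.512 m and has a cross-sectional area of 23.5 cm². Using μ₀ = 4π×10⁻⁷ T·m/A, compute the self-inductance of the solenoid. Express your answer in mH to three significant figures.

A = 23.5 cm² = 2.350×10^-3 m².
For a long solenoid, L = μ₀N²A/ℓ.
L = (4π×10⁻⁷)(1680)²(2.350×10^-3)/(0.512 m) = 1.628×10^-2 H.

L ≈ 16.3 mH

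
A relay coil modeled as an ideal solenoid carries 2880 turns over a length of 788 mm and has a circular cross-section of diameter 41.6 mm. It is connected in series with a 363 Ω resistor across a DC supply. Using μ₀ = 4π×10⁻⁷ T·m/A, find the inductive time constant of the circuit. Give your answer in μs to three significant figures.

A = π(d/2)² = π(2.080×10^-2 m)² = 1.359×10^-3 m².
L = μ₀N²A/ℓ = (4π×10⁻⁷)(2880)²(1.359×10^-3)/(0.788) = 1.798×10^-2 H.
τ = L/R = (1.798×10^-2)/(363) = 4.953×10^-5 s.

τ ≈ 49.5 μs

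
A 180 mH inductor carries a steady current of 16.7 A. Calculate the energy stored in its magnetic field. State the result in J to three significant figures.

Stored magnetic energy: U = ½LI².
U = ½(0.18 H)(16.7 A)² = 25.1 J.

U ≈ 25.1 J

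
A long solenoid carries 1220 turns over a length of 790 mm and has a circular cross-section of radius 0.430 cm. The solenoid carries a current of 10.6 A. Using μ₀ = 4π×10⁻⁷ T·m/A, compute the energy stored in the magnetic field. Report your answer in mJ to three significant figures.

U ≈ 7.73 mJ

A = πr² = π(4.300×10^-3 m)² = 5.809×10^-5 m².
L = μ₀N²A/ℓ = (4π×10⁻⁷)(1220)²(5.809×10^-5)/(0.79) = 1.375×10^-4 H.
U = ½LI² = ½(1.375×10^-4)(10.6)² = 7.726×10^-3 J.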